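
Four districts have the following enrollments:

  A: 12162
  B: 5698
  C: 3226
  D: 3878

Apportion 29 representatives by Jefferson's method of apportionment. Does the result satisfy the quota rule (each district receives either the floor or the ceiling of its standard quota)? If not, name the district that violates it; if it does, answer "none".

none

Standard quotas: A 14.128, B 6.619, C 3.748, D 4.505.
Jefferson allocation: A 15, B 7, C 3, D 4.
Every allocation lies between the lower and upper quota.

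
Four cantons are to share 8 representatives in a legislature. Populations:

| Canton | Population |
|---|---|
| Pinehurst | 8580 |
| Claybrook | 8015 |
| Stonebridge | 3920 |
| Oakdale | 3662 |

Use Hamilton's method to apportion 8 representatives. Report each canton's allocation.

Pinehurst 3, Claybrook 3, Stonebridge 1, Oakdale 1

Total 24177; standard divisor 24177/8 ≈ 3022.125.
Standard quotas: Pinehurst 2.8391, Claybrook 2.6521, Stonebridge 1.2971, Oakdale 1.2117.
Lower quotas: Pinehurst 2, Claybrook 2, Stonebridge 1, Oakdale 1 (sum 6, leaving 2 seats).
Remainders in descending order: Pinehurst 0.8391, Claybrook 0.6521, Stonebridge 0.2971, Oakdale 0.2117.
Largest remainders: Pinehurst, Claybrook receive the extra seats.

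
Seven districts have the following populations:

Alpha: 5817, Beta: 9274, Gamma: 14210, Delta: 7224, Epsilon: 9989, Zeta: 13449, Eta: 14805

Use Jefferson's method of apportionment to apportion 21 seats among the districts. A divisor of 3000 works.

Alpha: 1; Beta: 3; Gamma: 4; Delta: 2; Epsilon: 3; Zeta: 4; Eta: 4

With modified divisor 3000: modified quotas Alpha 1.939, Beta 3.091, Gamma 4.737, Delta 2.408, Epsilon 3.330, Zeta 4.483, Eta 4.935.
Rounding down: Alpha 1, Beta 3, Gamma 4, Delta 2, Epsilon 3, Zeta 4, Eta 4 (total 21).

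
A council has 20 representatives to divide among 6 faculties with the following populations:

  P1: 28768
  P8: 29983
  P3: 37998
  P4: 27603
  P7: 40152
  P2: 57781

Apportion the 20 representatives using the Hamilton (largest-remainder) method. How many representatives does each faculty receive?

Total 222285; standard divisor 222285/20 ≈ 11114.25.
Standard quotas: P1 2.5884, P8 2.6977, P3 3.4189, P4 2.4836, P7 3.6127, P2 5.1988.
Lower quotas: P1 2, P8 2, P3 3, P4 2, P7 3, P2 5 (sum 17, leaving 3 seats).
Remainders in descending order: P8 0.6977, P7 0.6127, P1 0.5884, P4 0.4836, P3 0.4189, P2 0.1988.
The surplus seats go to P8, P7, P1.

P1 3, P8 3, P3 3, P4 2, P7 4, P2 5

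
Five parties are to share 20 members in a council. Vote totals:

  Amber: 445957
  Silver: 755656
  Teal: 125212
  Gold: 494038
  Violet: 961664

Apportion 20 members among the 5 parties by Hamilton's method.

Total 2782527; standard divisor 2782527/20 ≈ 139126.35.
Standard quotas: Amber 3.2054, Silver 5.4314, Teal 0.9000, Gold 3.5510, Violet 6.9122.
Lower quotas: Amber 3, Silver 5, Teal 0, Gold 3, Violet 6 (sum 17, leaving 3 seats).
Remainders in descending order: Violet 0.9122, Teal 0.9000, Gold 0.5510, Silver 0.4314, Amber 0.2054.
The surplus seats go to Violet, Teal, Gold.

Amber 3, Silver 5, Teal 1, Gold 4, Violet 7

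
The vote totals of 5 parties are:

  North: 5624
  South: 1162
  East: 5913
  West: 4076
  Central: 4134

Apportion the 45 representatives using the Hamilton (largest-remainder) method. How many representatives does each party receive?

Standard divisor: 20909 ÷ 45 ≈ 464.644.
Standard quotas: North 12.1039, South 2.5008, East 12.7259, West 8.7723, Central 8.8971.
Lower quotas: North 12, South 2, East 12, West 8, Central 8 (sum 42, leaving 3 seats).
Remainders in descending order: Central 0.8971, West 0.7723, East 0.7259, South 0.5008, North 0.1039.
Largest remainders: Central, West, East receive the extra seats.

North: 12, South: 2, East: 13, West: 9, Central: 9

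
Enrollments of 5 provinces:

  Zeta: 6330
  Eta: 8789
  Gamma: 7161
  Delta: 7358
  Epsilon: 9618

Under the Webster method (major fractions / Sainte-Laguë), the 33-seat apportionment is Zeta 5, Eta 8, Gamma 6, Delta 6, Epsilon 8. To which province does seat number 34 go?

Zeta

Priority for the next seat is population ÷ (current seats + 0.5).
Priorities: Zeta 1150.909, Eta 1034.000, Gamma 1101.692, Delta 1132.000, Epsilon 1131.529.
Highest priority: Zeta.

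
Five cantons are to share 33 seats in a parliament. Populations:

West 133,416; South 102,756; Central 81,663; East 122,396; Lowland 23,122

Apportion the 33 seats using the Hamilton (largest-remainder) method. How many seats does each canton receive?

Total 463353; standard divisor 463353/33 = 14041.
Standard quotas: West 9.5019, South 7.3183, Central 5.8160, East 8.7170, Lowland 1.6467.
Lower quotas: West 9, South 7, Central 5, East 8, Lowland 1 (sum 30, leaving 3 seats).
Remainders in descending order: Central 0.8160, East 0.7170, Lowland 0.6467, West 0.5019, South 0.3183.
The surplus seats go to Central, East, Lowland.

West 9, South 7, Central 6, East 9, Lowland 2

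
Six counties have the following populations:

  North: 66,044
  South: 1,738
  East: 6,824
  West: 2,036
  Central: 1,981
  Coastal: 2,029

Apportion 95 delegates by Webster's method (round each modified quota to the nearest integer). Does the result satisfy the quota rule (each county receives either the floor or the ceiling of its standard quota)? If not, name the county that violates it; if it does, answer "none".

North

Standard quotas: North 77.793, South 2.047, East 8.038, West 2.398, Central 2.333, Coastal 2.390.
Webster allocation: North 79, South 2, East 8, West 2, Central 2, Coastal 2.
North has quota 77.793 (lower 77, upper 78) but receives 79 — outside the quota interval.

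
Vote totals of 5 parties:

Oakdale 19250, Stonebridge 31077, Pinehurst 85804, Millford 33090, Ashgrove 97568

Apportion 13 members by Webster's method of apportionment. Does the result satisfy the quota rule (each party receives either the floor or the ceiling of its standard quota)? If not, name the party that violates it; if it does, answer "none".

Standard quotas: Oakdale 0.938, Stonebridge 1.514, Pinehurst 4.181, Millford 1.612, Ashgrove 4.754.
Webster allocation: Oakdale 1, Stonebridge 1, Pinehurst 4, Millford 2, Ashgrove 5.
Every allocation lies between the lower and upper quota.

none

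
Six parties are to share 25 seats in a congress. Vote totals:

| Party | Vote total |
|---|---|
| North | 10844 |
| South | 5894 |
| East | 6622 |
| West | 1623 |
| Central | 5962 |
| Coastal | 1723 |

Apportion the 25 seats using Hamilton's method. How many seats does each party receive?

The standard divisor is 32668/25 ≈ 1306.72.
Standard quotas: North 8.2986, South 4.5105, East 5.0677, West 1.2420, Central 4.5626, Coastal 1.3186.
Lower quotas: North 8, South 4, East 5, West 1, Central 4, Coastal 1 (sum 23, leaving 2 seats).
Remainders in descending order: Central 0.5626, South 0.5105, Coastal 0.3186, North 0.2986, West 0.2420, East 0.0677.
Largest remainders: Central, South receive the extra seats.

North: 8, South: 5, East: 5, West: 1, Central: 5, Coastal: 1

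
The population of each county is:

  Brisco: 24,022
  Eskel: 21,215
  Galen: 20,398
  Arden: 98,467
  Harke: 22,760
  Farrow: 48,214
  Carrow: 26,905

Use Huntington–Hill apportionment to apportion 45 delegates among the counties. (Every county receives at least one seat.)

With divisor 5929: modified quotas Brisco 4.052, Eskel 3.578, Galen 3.440, Arden 16.608, Harke 3.839, Farrow 8.132, Carrow 4.538.
Geometric-mean thresholds: Brisco √(4·5)=4.472, Eskel √(3·4)=3.464, Galen √(3·4)=3.464, Arden √(16·17)=16.492, Harke √(3·4)=3.464, Farrow √(8·9)=8.485, Carrow √(4·5)=4.472.
Each quota rounded against its threshold gives Brisco 4, Eskel 4, Galen 3, Arden 17, Harke 4, Farrow 8, Carrow 5 (total 45).

Brisco=4, Eskel=4, Galen=3, Arden=17, Harke=4, Farrow=8, Carrow=5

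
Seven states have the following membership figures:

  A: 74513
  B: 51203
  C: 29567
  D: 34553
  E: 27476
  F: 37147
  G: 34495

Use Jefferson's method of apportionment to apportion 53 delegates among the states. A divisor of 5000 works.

With modified divisor 5000: modified quotas A 14.903, B 10.241, C 5.913, D 6.911, E 5.495, F 7.429, G 6.899.
Rounding down: A 14, B 10, C 5, D 6, E 5, F 7, G 6 (total 53).

A 14; B 10; C 5; D 6; E 5; F 7; G 6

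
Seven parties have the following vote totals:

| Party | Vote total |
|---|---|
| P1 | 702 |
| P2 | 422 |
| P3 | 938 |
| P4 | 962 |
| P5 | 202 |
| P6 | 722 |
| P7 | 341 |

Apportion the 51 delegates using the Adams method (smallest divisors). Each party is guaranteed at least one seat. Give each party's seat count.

Standard divisor 4289/51 ≈ 84.098; standard quotas: P1 8.347, P2 5.018, P3 11.154, P4 11.439, P5 2.402, P6 8.585, P7 4.055.
Rounding up gives 9, 6, 12, 12, 3, 9, 5 = 56 seats, so the divisor must be adjusted.
With modified divisor 90: modified quotas P1 7.800, P2 4.689, P3 10.422, P4 10.689, P5 2.244, P6 8.022, P7 3.789.
Rounding up: P1 8, P2 5, P3 11, P4 11, P5 3, P6 9, P7 4 (total 51).

P1 8, P2 5, P3 11, P4 11, P5 3, P6 9, P7 4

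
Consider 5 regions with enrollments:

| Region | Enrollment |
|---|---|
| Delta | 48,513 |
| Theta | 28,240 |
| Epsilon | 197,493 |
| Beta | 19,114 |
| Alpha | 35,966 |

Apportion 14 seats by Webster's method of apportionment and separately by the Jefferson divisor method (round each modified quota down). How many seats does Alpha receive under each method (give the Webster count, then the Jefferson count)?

2 and 1

Webster: Delta 2, Theta 1, Epsilon 8, Beta 1, Alpha 2.
Jefferson: Delta 2, Theta 1, Epsilon 10, Beta 0, Alpha 1.
Alpha gets 2 under Webster and 1 under Jefferson.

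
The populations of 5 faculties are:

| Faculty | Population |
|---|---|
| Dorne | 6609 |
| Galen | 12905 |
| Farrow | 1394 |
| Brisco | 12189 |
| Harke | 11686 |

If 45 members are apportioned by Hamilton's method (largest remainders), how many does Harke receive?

12

Standard divisor: 44783 ÷ 45 ≈ 995.178.
Standard quotas: Dorne 6.6410, Galen 12.9675, Farrow 1.4008, Brisco 12.2481, Harke 11.7426.
Lower quotas: Dorne 6, Galen 12, Farrow 1, Brisco 12, Harke 11 (sum 42, leaving 3 seats).
Remainders in descending order: Galen 0.9675, Harke 0.7426, Dorne 0.6410, Farrow 0.4008, Brisco 0.2481.
Largest remainders: Galen, Harke, Dorne receive the extra seats.
Harke receives 12.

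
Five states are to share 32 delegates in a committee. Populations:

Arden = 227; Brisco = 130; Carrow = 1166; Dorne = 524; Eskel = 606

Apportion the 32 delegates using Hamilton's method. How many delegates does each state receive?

Standard divisor: 2653 ÷ 32 ≈ 82.906.
Standard quotas: Arden 2.738, Brisco 1.568, Carrow 14.064, Dorne 6.320, Eskel 7.309.
Lower quotas: Arden 2, Brisco 1, Carrow 14, Dorne 6, Eskel 7 (sum 30, leaving 2 seats).
Remainders in descending order: Arden 0.738, Brisco 0.568, Dorne 0.320, Eskel 0.309, Carrow 0.064.
The surplus seats go to Arden, Brisco.

Arden=3, Brisco=2, Carrow=14, Dorne=6, Eskel=7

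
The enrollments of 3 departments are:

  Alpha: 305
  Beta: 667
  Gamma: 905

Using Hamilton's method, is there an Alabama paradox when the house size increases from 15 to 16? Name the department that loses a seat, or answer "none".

At 15 seats: Alpha 3, Beta 5, Gamma 7.
At 16 seats: Alpha 2, Beta 6, Gamma 8.
Alpha drops from 3 to 2.

Alpha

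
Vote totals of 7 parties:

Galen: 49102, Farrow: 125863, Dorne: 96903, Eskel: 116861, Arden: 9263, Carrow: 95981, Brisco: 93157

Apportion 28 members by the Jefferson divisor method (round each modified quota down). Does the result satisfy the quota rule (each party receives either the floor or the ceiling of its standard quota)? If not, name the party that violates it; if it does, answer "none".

Standard quotas: Galen 2.342, Farrow 6.002, Dorne 4.621, Eskel 5.573, Arden 0.442, Carrow 4.577, Brisco 4.443.
Jefferson allocation: Galen 2, Farrow 6, Dorne 5, Eskel 6, Arden 0, Carrow 5, Brisco 4.
Every allocation lies between the lower and upper quota.

none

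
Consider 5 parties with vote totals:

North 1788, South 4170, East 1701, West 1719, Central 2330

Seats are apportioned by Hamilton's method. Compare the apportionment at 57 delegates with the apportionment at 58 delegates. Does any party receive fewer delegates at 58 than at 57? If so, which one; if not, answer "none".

At 57 seats: North 9, South 20, East 8, West 9, Central 11.
At 58 seats: North 9, South 21, East 8, West 8, Central 12.
West drops from 9 to 8.

West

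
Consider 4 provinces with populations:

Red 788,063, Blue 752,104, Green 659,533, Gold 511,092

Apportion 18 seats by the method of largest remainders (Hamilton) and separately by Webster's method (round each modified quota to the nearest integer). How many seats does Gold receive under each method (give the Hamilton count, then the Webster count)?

Hamilton: Red 5, Blue 5, Green 4, Gold 4.
Webster: Red 5, Blue 5, Green 5, Gold 3.
Gold gets 4 under Hamilton and 3 under Webster.

4 and 3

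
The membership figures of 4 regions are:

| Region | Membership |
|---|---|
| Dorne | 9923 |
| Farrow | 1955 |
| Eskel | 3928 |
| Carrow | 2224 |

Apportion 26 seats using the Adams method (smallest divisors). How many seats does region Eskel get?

6

Standard divisor 18030/26 ≈ 693.462; standard quotas: Dorne 14.309, Farrow 2.819, Eskel 5.664, Carrow 3.207.
Rounding up gives 15, 3, 6, 4 = 28 seats, so the divisor must be adjusted.
With modified divisor 750: modified quotas Dorne 13.231, Farrow 2.607, Eskel 5.237, Carrow 2.965.
Rounding up: Dorne 14, Farrow 3, Eskel 6, Carrow 3 (total 26).
Eskel receives 6.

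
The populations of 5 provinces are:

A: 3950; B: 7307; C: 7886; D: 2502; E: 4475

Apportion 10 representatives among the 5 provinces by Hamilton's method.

A 1, B 3, C 3, D 1, E 2

Standard divisor: 26120 ÷ 10 = 2612.
Standard quotas: A 1.5123, B 2.7975, C 3.0191, D 0.9579, E 1.7132.
Lower quotas: A 1, B 2, C 3, D 0, E 1 (sum 7, leaving 3 seats).
Remainders in descending order: D 0.9579, B 0.7975, E 0.7132, A 0.5123, C 0.0191.
The surplus seats go to D, B, E.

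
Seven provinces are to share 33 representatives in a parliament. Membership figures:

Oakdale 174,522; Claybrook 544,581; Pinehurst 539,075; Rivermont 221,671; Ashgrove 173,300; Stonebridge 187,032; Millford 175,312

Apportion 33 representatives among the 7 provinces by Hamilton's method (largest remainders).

The standard divisor is 2015493/33 ≈ 61075.545.
Standard quotas: Oakdale 2.8575, Claybrook 8.9165, Pinehurst 8.8264, Rivermont 3.6295, Ashgrove 2.8375, Stonebridge 3.0623, Millford 2.8704.
Lower quotas: Oakdale 2, Claybrook 8, Pinehurst 8, Rivermont 3, Ashgrove 2, Stonebridge 3, Millford 2 (sum 28, leaving 5 seats).
Remainders in descending order: Claybrook 0.9165, Millford 0.8704, Oakdale 0.8575, Ashgrove 0.8375, Pinehurst 0.8264, Rivermont 0.6295, Stonebridge 0.0623.
The surplus seats go to Claybrook, Millford, Oakdale, Ashgrove, Pinehurst.

Oakdale 3, Claybrook 9, Pinehurst 9, Rivermont 3, Ashgrove 3, Stonebridge 3, Millford 3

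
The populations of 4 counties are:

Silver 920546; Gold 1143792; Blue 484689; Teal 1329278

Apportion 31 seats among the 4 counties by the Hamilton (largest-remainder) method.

Silver: 7, Gold: 9, Blue: 4, Teal: 11

Total 3878305; standard divisor 3878305/31 ≈ 125106.613.
Standard quotas: Silver 7.3581, Gold 9.1425, Blue 3.8742, Teal 10.6252.
Lower quotas: Silver 7, Gold 9, Blue 3, Teal 10 (sum 29, leaving 2 seats).
Remainders in descending order: Blue 0.8742, Teal 0.6252, Silver 0.3581, Gold 0.1425.
Largest remainders: Blue, Teal receive the extra seats.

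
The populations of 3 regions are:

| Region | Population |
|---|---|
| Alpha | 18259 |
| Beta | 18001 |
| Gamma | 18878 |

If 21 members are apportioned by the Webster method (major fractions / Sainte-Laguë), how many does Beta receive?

7

Standard divisor 55138/21 ≈ 2625.619; standard quotas: Alpha 6.954, Beta 6.856, Gamma 7.190.
Rounding to the nearest integer gives Alpha 7, Beta 7, Gamma 7 — total 21, matching the house size, so no adjustment is needed.
Beta receives 7.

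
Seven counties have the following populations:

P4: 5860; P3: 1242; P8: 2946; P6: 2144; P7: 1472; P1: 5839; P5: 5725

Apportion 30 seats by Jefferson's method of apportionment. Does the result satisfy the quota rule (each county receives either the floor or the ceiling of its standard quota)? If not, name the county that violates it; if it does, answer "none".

none

Standard quotas: P4 6.968, P3 1.477, P8 3.503, P6 2.550, P7 1.750, P1 6.943, P5 6.808.
Jefferson allocation: P4 7, P3 1, P8 4, P6 2, P7 2, P1 7, P5 7.
Every allocation lies between the lower and upper quota.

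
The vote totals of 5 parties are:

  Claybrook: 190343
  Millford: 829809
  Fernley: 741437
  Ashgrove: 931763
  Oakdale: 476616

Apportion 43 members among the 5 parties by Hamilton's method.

Claybrook 3, Millford 11, Fernley 10, Ashgrove 13, Oakdale 6

Standard divisor: 3169968 ÷ 43 ≈ 73720.186.
Standard quotas: Claybrook 2.5820, Millford 11.2562, Fernley 10.0574, Ashgrove 12.6392, Oakdale 6.4652.
Lower quotas: Claybrook 2, Millford 11, Fernley 10, Ashgrove 12, Oakdale 6 (sum 41, leaving 2 seats).
Remainders in descending order: Ashgrove 0.6392, Claybrook 0.5820, Oakdale 0.4652, Millford 0.2562, Fernley 0.0574.
The surplus seats go to Ashgrove, Claybrook.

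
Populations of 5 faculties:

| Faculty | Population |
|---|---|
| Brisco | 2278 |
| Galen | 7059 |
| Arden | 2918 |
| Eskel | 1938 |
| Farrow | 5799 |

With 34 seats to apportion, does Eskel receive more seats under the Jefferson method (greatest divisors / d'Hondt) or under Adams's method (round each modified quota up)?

Adams

Jefferson: Brisco 4, Galen 12, Arden 5, Eskel 3, Farrow 10.
Adams: Brisco 4, Galen 11, Arden 5, Eskel 4, Farrow 10.
Eskel gets 3 under Jefferson and 4 under Adams.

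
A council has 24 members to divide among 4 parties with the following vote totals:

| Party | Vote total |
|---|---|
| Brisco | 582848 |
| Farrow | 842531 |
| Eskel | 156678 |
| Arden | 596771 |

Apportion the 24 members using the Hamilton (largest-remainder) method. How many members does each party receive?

Brisco 6, Farrow 9, Eskel 2, Arden 7

Total 2178828; standard divisor 2178828/24 ≈ 90784.5.
Standard quotas: Brisco 6.4201, Farrow 9.2806, Eskel 1.7258, Arden 6.5735.
Lower quotas: Brisco 6, Farrow 9, Eskel 1, Arden 6 (sum 22, leaving 2 seats).
Remainders in descending order: Eskel 0.7258, Arden 0.5735, Brisco 0.4201, Farrow 0.2806.
Largest remainders: Eskel, Arden receive the extra seats.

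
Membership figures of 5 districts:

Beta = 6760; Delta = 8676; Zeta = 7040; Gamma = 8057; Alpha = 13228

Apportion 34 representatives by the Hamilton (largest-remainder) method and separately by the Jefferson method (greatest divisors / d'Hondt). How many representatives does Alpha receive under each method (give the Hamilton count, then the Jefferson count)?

10 and 11

Hamilton: Beta 5, Delta 7, Zeta 6, Gamma 6, Alpha 10.
Jefferson: Beta 5, Delta 7, Zeta 5, Gamma 6, Alpha 11.
Alpha gets 10 under Hamilton and 11 under Jefferson.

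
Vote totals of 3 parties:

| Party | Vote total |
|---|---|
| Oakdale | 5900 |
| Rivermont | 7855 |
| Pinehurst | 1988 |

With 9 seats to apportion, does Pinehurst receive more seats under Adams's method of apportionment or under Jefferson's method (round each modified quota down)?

Adams

Adams: Oakdale 3, Rivermont 4, Pinehurst 2.
Jefferson: Oakdale 3, Rivermont 5, Pinehurst 1.
Pinehurst gets 2 under Adams and 1 under Jefferson.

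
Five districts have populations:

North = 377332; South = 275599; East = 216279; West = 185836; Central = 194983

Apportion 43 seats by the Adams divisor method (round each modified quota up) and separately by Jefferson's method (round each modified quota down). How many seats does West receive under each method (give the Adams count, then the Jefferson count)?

7 and 6

Adams: North 13, South 9, East 7, West 7, Central 7.
Jefferson: North 13, South 10, East 7, West 6, Central 7.
West gets 7 under Adams and 6 under Jefferson.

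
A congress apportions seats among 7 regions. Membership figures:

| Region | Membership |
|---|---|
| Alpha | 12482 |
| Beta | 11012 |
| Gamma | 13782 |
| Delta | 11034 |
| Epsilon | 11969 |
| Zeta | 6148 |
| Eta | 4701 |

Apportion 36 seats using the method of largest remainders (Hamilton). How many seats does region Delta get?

Total 71128; standard divisor 71128/36 ≈ 1975.778.
Standard quotas: Alpha 6.3175, Beta 5.5735, Gamma 6.9755, Delta 5.5846, Epsilon 6.0579, Zeta 3.1117, Eta 2.3793.
Lower quotas: Alpha 6, Beta 5, Gamma 6, Delta 5, Epsilon 6, Zeta 3, Eta 2 (sum 33, leaving 3 seats).
Remainders in descending order: Gamma 0.9755, Delta 0.5846, Beta 0.5735, Eta 0.3793, Alpha 0.3175, Zeta 0.1117, Epsilon 0.0579.
The surplus seats go to Gamma, Delta, Beta.
Delta receives 6.

6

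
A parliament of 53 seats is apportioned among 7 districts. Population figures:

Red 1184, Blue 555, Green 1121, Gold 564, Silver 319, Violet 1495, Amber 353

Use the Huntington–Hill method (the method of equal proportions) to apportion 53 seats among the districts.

With divisor 103.1: modified quotas Red 11.484, Blue 5.383, Green 10.873, Gold 5.470, Silver 3.094, Violet 14.500, Amber 3.424.
Geometric-mean thresholds: Red √(11·12)=11.489, Blue √(5·6)=5.477, Green √(10·11)=10.488, Gold √(5·6)=5.477, Silver √(3·4)=3.464, Violet √(14·15)=14.491, Amber √(3·4)=3.464.
Each quota rounded against its threshold gives Red 11, Blue 5, Green 11, Gold 5, Silver 3, Violet 15, Amber 3 (total 53).

Red: 11; Blue: 5; Green: 11; Gold: 5; Silver: 3; Violet: 15; Amber: 3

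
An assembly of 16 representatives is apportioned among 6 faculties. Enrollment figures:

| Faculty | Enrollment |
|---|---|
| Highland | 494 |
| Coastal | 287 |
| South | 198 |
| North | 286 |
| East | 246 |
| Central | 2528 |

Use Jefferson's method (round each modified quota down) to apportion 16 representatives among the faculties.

Standard divisor 4039/16 ≈ 252.438; standard quotas: Highland 1.957, Coastal 1.137, South 0.784, North 1.133, East 0.974, Central 10.014.
Rounding down gives 1, 1, 0, 1, 0, 10 = 13 seats, so the divisor must be adjusted.
With modified divisor 220: modified quotas Highland 2.245, Coastal 1.305, South 0.900, North 1.300, East 1.118, Central 11.491.
Rounding down: Highland 2, Coastal 1, South 0, North 1, East 1, Central 11 (total 16).

Highland 2; Coastal 1; South 0; North 1; East 1; Central 11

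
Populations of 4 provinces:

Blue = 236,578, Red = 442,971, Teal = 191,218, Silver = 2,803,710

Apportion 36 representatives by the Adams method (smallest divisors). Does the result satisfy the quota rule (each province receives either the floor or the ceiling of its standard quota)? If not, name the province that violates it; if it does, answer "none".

Silver

Standard quotas: Blue 2.318, Red 4.340, Teal 1.873, Silver 27.469.
Adams allocation: Blue 3, Red 5, Teal 2, Silver 26.
Silver has quota 27.469 (lower 27, upper 28) but receives 26 — outside the quota interval.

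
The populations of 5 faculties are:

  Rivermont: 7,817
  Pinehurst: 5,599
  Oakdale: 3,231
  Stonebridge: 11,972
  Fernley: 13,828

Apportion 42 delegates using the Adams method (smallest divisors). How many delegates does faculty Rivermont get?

Standard divisor 42447/42 ≈ 1010.643; standard quotas: Rivermont 7.735, Pinehurst 5.540, Oakdale 3.197, Stonebridge 11.846, Fernley 13.682.
Rounding up gives 8, 6, 4, 12, 14 = 44 seats, so the divisor must be adjusted.
With modified divisor 1084.95: modified quotas Rivermont 7.205, Pinehurst 5.161, Oakdale 2.978, Stonebridge 11.035, Fernley 12.745.
Rounding up: Rivermont 8, Pinehurst 6, Oakdale 3, Stonebridge 12, Fernley 13 (total 42).
Rivermont receives 8.

8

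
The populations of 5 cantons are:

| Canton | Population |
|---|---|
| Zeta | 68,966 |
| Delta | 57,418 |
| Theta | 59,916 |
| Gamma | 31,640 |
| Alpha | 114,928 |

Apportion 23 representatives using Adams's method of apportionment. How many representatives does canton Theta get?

Standard divisor 332868/23 ≈ 14472.522; standard quotas: Zeta 4.765, Delta 3.967, Theta 4.140, Gamma 2.186, Alpha 7.941.
Rounding up gives 5, 4, 5, 3, 8 = 25 seats, so the divisor must be adjusted.
With modified divisor 16100: modified quotas Zeta 4.284, Delta 3.566, Theta 3.721, Gamma 1.965, Alpha 7.138.
Rounding up: Zeta 5, Delta 4, Theta 4, Gamma 2, Alpha 8 (total 23).
Theta receives 4.

4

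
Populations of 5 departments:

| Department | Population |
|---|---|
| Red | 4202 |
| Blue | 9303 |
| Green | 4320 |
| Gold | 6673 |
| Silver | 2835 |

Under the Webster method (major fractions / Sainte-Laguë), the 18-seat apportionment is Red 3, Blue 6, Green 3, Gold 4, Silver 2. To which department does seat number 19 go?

Priority for the next seat is population ÷ (current seats + 0.5).
Priorities: Red 1200.571, Blue 1431.231, Green 1234.286, Gold 1482.889, Silver 1134.000.
Highest priority: Gold.

Gold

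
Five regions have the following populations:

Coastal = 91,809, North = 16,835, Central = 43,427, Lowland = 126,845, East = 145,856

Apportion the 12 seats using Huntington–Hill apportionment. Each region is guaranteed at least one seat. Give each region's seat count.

Coastal=3, North=1, Central=1, Lowland=3, East=4

With divisor 37049: modified quotas Coastal 2.478, North 0.454, Central 1.172, Lowland 3.424, East 3.937.
Geometric-mean thresholds: Coastal √(2·3)=2.449, North (min 1), Central √(1·2)=1.414, Lowland √(3·4)=3.464, East √(3·4)=3.464.
Each quota rounded against its threshold gives Coastal 3, North 1, Central 1, Lowland 3, East 4 (total 12).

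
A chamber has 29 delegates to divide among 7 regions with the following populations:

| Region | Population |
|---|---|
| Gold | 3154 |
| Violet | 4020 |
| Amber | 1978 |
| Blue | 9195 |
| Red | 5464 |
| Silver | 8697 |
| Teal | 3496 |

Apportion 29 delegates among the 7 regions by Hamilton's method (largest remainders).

Gold: 3, Violet: 3, Amber: 2, Blue: 7, Red: 4, Silver: 7, Teal: 3

The standard divisor is 36004/29 ≈ 1241.517.
Standard quotas: Gold 2.5404, Violet 3.2380, Amber 1.5932, Blue 7.4063, Red 4.4011, Silver 7.0051, Teal 2.8159.
Lower quotas: Gold 2, Violet 3, Amber 1, Blue 7, Red 4, Silver 7, Teal 2 (sum 26, leaving 3 seats).
Remainders in descending order: Teal 0.8159, Amber 0.5932, Gold 0.5404, Blue 0.4063, Red 0.4011, Violet 0.2380, Silver 0.0051.
Largest remainders: Teal, Amber, Gold receive the extra seats.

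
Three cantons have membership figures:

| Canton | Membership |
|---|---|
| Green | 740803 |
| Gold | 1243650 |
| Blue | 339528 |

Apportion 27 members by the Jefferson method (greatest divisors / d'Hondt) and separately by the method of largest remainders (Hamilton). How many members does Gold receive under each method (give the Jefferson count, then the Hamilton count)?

Jefferson: Green 8, Gold 15, Blue 4.
Hamilton: Green 9, Gold 14, Blue 4.
Gold gets 15 under Jefferson and 14 under Hamilton.

15 and 14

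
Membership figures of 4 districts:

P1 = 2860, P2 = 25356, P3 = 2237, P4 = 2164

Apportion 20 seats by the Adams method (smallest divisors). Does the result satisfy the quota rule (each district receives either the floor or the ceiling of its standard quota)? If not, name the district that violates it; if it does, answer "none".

P2

Standard quotas: P1 1.754, P2 15.548, P3 1.372, P4 1.327.
Adams allocation: P1 2, P2 14, P3 2, P4 2.
P2 has quota 15.548 (lower 15, upper 16) but receives 14 — outside the quota interval.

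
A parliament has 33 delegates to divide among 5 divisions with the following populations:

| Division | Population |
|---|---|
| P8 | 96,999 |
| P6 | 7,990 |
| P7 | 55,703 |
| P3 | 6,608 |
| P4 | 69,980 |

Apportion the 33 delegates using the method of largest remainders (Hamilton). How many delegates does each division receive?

The standard divisor is 237280/33 ≈ 7190.303.
Standard quotas: P8 13.4903, P6 1.1112, P7 7.7470, P3 0.9190, P4 9.7326.
Lower quotas: P8 13, P6 1, P7 7, P3 0, P4 9 (sum 30, leaving 3 seats).
Remainders in descending order: P3 0.9190, P7 0.7470, P4 0.7326, P8 0.4903, P6 0.1112.
Largest remainders: P3, P7, P4 receive the extra seats.

P8 13, P6 1, P7 8, P3 1, P4 10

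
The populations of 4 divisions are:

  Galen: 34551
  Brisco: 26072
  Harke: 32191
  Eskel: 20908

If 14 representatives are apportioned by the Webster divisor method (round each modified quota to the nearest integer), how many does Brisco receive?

3

Standard divisor 113722/14 ≈ 8123; standard quotas: Galen 4.253, Brisco 3.210, Harke 3.963, Eskel 2.574.
Rounding to the nearest integer gives Galen 4, Brisco 3, Harke 4, Eskel 3 — total 14, matching the house size, so no adjustment is needed.
Brisco receives 3.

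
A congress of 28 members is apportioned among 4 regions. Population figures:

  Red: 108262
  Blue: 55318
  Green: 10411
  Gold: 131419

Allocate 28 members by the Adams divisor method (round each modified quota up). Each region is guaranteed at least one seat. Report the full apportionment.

Standard divisor 305410/28 ≈ 10907.5; standard quotas: Red 9.925, Blue 5.072, Green 0.954, Gold 12.048.
Rounding up gives 10, 6, 1, 13 = 30 seats, so the divisor must be adjusted.
With modified divisor 11500: modified quotas Red 9.414, Blue 4.810, Green 0.905, Gold 11.428.
Rounding up: Red 10, Blue 5, Green 1, Gold 12 (total 28).

Red 10, Blue 5, Green 1, Gold 12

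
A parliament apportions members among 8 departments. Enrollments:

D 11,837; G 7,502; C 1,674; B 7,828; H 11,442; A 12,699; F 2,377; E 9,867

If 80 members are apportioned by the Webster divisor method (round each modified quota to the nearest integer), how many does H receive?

Standard divisor 65226/80 ≈ 815.325; standard quotas: D 14.518, G 9.201, C 2.053, B 9.601, H 14.034, A 15.575, F 2.915, E 12.102.
Rounding to the nearest integer gives 15, 9, 2, 10, 14, 16, 3, 12 = 81 seats, so the divisor must be adjusted.
With modified divisor 818: modified quotas D 14.471, G 9.171, C 2.046, B 9.570, H 13.988, A 15.524, F 2.906, E 12.062.
Rounding to the nearest integer: D 14, G 9, C 2, B 10, H 14, A 16, F 3, E 12 (total 80).
H receives 14.

14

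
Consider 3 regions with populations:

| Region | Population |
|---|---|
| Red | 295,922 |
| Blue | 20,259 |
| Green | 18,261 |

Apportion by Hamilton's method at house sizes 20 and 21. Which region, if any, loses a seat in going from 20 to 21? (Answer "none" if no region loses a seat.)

none

At 20 seats: Red 18, Blue 1, Green 1.
At 21 seats: Red 19, Blue 1, Green 1.
No region's allocation decreased.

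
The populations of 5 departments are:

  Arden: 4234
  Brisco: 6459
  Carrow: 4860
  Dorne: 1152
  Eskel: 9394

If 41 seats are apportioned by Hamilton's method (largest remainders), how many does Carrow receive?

Standard divisor: 26099 ÷ 41 ≈ 636.561.
Standard quotas: Arden 6.6514, Brisco 10.1467, Carrow 7.6348, Dorne 1.8097, Eskel 14.7574.
Lower quotas: Arden 6, Brisco 10, Carrow 7, Dorne 1, Eskel 14 (sum 38, leaving 3 seats).
Remainders in descending order: Dorne 0.8097, Eskel 0.7574, Arden 0.6514, Carrow 0.6348, Brisco 0.1467.
The surplus seats go to Dorne, Eskel, Arden.
Carrow receives 7.

7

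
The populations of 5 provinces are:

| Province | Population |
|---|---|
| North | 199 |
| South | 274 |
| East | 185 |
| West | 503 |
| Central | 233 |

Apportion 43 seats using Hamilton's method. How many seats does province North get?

6

The standard divisor is 1394/43 ≈ 32.419.
Standard quotas: North 6.138, South 8.452, East 5.707, West 15.516, Central 7.187.
Lower quotas: North 6, South 8, East 5, West 15, Central 7 (sum 41, leaving 2 seats).
Remainders in descending order: East 0.707, West 0.516, South 0.452, Central 0.187, North 0.138.
Largest remainders: East, West receive the extra seats.
North receives 6.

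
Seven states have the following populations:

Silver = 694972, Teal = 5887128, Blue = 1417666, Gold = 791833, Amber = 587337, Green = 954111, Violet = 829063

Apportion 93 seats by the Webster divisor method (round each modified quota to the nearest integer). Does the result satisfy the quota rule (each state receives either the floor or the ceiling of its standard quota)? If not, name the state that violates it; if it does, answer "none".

Teal

Standard quotas: Silver 5.790, Teal 49.050, Blue 11.812, Gold 6.597, Amber 4.894, Green 7.949, Violet 6.908.
Webster allocation: Silver 6, Teal 48, Blue 12, Gold 7, Amber 5, Green 8, Violet 7.
Teal has quota 49.050 (lower 49, upper 50) but receives 48 — outside the quota interval.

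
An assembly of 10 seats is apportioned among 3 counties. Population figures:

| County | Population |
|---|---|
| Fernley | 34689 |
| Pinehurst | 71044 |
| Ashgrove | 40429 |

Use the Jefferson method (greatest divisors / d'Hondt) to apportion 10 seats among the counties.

Standard divisor 146162/10 ≈ 14616.2; standard quotas: Fernley 2.373, Pinehurst 4.861, Ashgrove 2.766.
Rounding down gives 2, 4, 2 = 8 seats, so the divisor must be adjusted.
With modified divisor 12700: modified quotas Fernley 2.731, Pinehurst 5.594, Ashgrove 3.183.
Rounding down: Fernley 2, Pinehurst 5, Ashgrove 3 (total 10).

Fernley=2, Pinehurst=5, Ashgrove=3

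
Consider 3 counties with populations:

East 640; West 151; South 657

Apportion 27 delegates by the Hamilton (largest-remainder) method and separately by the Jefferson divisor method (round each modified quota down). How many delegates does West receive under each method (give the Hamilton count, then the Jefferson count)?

Hamilton: East 12, West 3, South 12.
Jefferson: East 12, West 2, South 13.
West gets 3 under Hamilton and 2 under Jefferson.

3 and 2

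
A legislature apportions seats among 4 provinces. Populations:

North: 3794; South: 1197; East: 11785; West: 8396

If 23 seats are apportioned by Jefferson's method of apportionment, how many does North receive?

3

Standard divisor 25172/23 ≈ 1094.435; standard quotas: North 3.467, South 1.094, East 10.768, West 7.672.
Rounding down gives 3, 1, 10, 7 = 21 seats, so the divisor must be adjusted.
With modified divisor 1000: modified quotas North 3.794, South 1.197, East 11.785, West 8.396.
Rounding down: North 3, South 1, East 11, West 8 (total 23).
North receives 3.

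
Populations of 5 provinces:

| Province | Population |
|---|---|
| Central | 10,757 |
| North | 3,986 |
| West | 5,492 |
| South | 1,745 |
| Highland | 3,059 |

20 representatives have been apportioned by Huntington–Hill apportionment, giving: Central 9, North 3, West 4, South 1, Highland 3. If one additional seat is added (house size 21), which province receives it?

South

Priority for the next seat is population ÷ (√(s·(s+1))).
Priorities: Central 1133.887, North 1150.659, West 1228.049, South 1233.901, Highland 883.057.
Highest priority: South.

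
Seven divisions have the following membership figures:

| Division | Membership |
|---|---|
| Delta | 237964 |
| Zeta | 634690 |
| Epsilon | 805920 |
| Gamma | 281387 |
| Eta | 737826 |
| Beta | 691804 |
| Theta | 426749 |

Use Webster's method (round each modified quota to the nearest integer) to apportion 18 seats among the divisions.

Delta 1, Zeta 3, Epsilon 4, Gamma 1, Eta 4, Beta 3, Theta 2

Standard divisor 3816340/18 ≈ 212018.889; standard quotas: Delta 1.122, Zeta 2.994, Epsilon 3.801, Gamma 1.327, Eta 3.480, Beta 3.263, Theta 2.013.
Rounding to the nearest integer gives 1, 3, 4, 1, 3, 3, 2 = 17 seats, so the divisor must be adjusted.
With modified divisor 204200: modified quotas Delta 1.165, Zeta 3.108, Epsilon 3.947, Gamma 1.378, Eta 3.613, Beta 3.388, Theta 2.090.
Rounding to the nearest integer: Delta 1, Zeta 3, Epsilon 4, Gamma 1, Eta 4, Beta 3, Theta 2 (total 18).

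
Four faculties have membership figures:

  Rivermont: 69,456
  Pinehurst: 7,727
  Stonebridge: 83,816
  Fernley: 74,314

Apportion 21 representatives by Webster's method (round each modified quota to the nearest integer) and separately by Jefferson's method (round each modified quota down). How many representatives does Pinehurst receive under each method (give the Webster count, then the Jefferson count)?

Webster: Rivermont 6, Pinehurst 1, Stonebridge 7, Fernley 7.
Jefferson: Rivermont 6, Pinehurst 0, Stonebridge 8, Fernley 7.
Pinehurst gets 1 under Webster and 0 under Jefferson.

1 and 0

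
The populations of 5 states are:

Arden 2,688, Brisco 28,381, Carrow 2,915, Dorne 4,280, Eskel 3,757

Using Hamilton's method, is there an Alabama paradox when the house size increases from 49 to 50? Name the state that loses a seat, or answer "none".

Carrow

At 49 seats: Arden 3, Brisco 33, Carrow 4, Dorne 5, Eskel 4.
At 50 seats: Arden 3, Brisco 34, Carrow 3, Dorne 5, Eskel 5.
Carrow drops from 4 to 3.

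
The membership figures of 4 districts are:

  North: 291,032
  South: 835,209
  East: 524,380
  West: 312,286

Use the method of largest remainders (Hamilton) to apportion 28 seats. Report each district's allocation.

North 4, South 12, East 8, West 4

The standard divisor is 1962907/28 ≈ 70103.821.
Standard quotas: North 4.1514, South 11.9139, East 7.4800, West 4.4546.
Lower quotas: North 4, South 11, East 7, West 4 (sum 26, leaving 2 seats).
Remainders in descending order: South 0.9139, East 0.4800, West 0.4546, North 0.1514.
The surplus seats go to South, East.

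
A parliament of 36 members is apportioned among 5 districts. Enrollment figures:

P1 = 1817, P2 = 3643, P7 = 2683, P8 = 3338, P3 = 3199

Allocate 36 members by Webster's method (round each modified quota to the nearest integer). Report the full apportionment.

Standard divisor 14680/36 ≈ 407.778; standard quotas: P1 4.456, P2 8.934, P7 6.580, P8 8.186, P3 7.845.
Rounding to the nearest integer gives P1 4, P2 9, P7 7, P8 8, P3 8 — total 36, matching the house size, so no adjustment is needed.

P1 4, P2 9, P7 7, P8 8, P3 8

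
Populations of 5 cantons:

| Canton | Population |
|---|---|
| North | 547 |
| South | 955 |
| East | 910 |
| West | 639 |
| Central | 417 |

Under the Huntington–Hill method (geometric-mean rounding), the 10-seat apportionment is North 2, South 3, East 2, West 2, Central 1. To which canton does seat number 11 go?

Priority for the next seat is population ÷ (√(s·(s+1))).
Priorities: North 223.312, South 275.685, East 371.506, West 260.871, Central 294.864.
Highest priority: East.

East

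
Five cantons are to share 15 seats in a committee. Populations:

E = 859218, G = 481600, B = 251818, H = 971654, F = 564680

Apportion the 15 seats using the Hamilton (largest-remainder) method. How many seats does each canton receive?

E 4, G 2, B 1, H 5, F 3

Total 3128970; standard divisor 3128970/15 = 208598.
Standard quotas: E 4.1190, G 2.3087, B 1.2072, H 4.6580, F 2.7070.
Lower quotas: E 4, G 2, B 1, H 4, F 2 (sum 13, leaving 2 seats).
Remainders in descending order: F 0.7070, H 0.6580, G 0.3087, B 0.2072, E 0.1190.
The surplus seats go to F, H.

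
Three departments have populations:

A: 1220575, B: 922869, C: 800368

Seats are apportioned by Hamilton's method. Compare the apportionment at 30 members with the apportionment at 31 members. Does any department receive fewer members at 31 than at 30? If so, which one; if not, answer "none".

none

At 30 seats: A 13, B 9, C 8.
At 31 seats: A 13, B 10, C 8.
No department's allocation decreased.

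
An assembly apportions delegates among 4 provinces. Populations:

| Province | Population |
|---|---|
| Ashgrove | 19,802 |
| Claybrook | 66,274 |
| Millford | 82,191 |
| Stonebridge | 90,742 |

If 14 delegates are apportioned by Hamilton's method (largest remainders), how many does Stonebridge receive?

5

Standard divisor: 259009 ÷ 14 ≈ 18500.643.
Standard quotas: Ashgrove 1.0703, Claybrook 3.5823, Millford 4.4426, Stonebridge 4.9048.
Lower quotas: Ashgrove 1, Claybrook 3, Millford 4, Stonebridge 4 (sum 12, leaving 2 seats).
Remainders in descending order: Stonebridge 0.9048, Claybrook 0.5823, Millford 0.4426, Ashgrove 0.0703.
The surplus seats go to Stonebridge, Claybrook.
Stonebridge receives 5.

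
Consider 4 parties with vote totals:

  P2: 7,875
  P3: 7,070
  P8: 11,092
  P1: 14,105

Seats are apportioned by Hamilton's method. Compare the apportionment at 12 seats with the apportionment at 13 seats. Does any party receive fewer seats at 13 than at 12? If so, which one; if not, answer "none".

At 12 seats: P2 3, P3 2, P8 3, P1 4.
At 13 seats: P2 2, P3 2, P8 4, P1 5.
P2 drops from 3 to 2.

P2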